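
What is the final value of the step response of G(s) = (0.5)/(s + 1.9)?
FVT: lim_{t→∞} y(t) = lim_{s→0} s*Y(s) where Y(s) = G(s)/s.
= lim_{s→0} G(s) = G(0) = num(0)/den(0) = 0.5/1.9 = 0.2632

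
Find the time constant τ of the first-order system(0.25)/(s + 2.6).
First-order system: τ = -1/pole. Pole = -2.6. τ = -1/(-2.6) = 0.3846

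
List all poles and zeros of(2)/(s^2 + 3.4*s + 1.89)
Set denominator = 0: s^2 + 3.4*s + 1.89 = (s + 0.7)(s + 2.7) = 0 → Poles: -0.7, -2.7
Numerator is a nonzero constant (2) → Zeros: none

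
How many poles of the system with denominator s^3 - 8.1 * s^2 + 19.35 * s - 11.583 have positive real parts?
s^3 - 8.1*s^2 + 19.35*s - 11.583 = (s - 0.9)(s - 3.9)(s - 3.3). Poles: 0.9, 3.3, 3.9. RHP poles (Re>0): 3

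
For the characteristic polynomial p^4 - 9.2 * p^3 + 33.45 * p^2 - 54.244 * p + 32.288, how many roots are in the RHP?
p^4 - 9.2*p^3 + 33.45*p^2 - 54.244*p + 32.288 = (p - 1.6)(p - 2)(p^2 - 5.6*p + 10.09). Poles: 1.6, 2, 2.8 + 1.5j, 2.8 - 1.5j. RHP poles (Re>0): 4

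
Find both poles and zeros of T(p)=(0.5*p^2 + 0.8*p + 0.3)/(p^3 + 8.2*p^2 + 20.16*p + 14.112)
Set denominator = 0: p^3 + 8.2*p^2 + 20.16*p + 14.112 = (p + 4.2)(p + 2.8)(p + 1.2) = 0 → Poles: -1.2, -2.8, -4.2
Set numerator = 0: 0.5*p^2 + 0.8*p + 0.3 = 0.5*(p + 1)(p + 0.6) = 0 → Zeros: -0.6, -1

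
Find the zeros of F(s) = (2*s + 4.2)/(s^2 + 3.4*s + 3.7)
Set numerator = 0: 2*s + 4.2 = 0 → Zeros: -2.1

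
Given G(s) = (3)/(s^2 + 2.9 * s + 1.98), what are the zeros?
Numerator is a nonzero constant (3) → Zeros: none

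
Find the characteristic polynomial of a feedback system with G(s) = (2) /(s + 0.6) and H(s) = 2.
Characteristic poly = G_den * H_den + G_num * H_num = (s + 0.6) + (4) = s + 4.6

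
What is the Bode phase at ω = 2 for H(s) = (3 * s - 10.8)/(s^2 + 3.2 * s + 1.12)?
Substitute s = j*2: H(j2) = 1.41112 + 1.05249j.
∠H(j2) = atan2(Im, Re) = atan2(1.05249, 1.41112) = 36.72°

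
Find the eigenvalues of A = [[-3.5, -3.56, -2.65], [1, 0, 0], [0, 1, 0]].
Eigenvalues solve det(λI - A) = 0.
Characteristic polynomial: λ^3 + 3.5*λ^2 + 3.56*λ + 2.65 = 0.
Factor: (λ + 2.5)(λ^2 + λ + 1.06) = 0.
Roots: -0.5 + 0.9j, -0.5 - 0.9j, -2.5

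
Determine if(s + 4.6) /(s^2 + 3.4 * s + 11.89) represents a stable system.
Denominator: s^2 + 3.4*s + 11.89. Poles: -1.7 + 3j, -1.7 - 3j. All Re(p)<0: Yes (stable)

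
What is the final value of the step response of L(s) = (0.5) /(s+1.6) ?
FVT: lim_{t→∞} y(t) = lim_{s→0} s*Y(s) where Y(s) = L(s)/s.
= lim_{s→0} L(s) = L(0) = num(0)/den(0) = 0.5/1.6 = 0.3125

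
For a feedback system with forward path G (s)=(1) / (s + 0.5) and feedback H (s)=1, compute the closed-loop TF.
Closed-loop T = G/(1+GH).
Numerator: G_num * H_den = 1.
Denominator: G_den * H_den + G_num * H_num = (s + 0.5) + (1) = s + 1.5.
T(s) = (1)/(s + 1.5)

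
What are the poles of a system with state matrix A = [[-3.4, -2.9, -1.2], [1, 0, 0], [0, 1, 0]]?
Eigenvalues solve det(λI - A) = 0.
Characteristic polynomial: λ^3 + 3.4*λ^2 + 2.9*λ + 1.2 = 0.
Factor: (λ + 2.4)(λ^2 + λ + 0.5) = 0.
Roots: -0.5 + 0.5j, -0.5 - 0.5j, -2.4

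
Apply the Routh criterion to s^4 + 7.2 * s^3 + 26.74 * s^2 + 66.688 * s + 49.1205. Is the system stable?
Routh array:
s^4: [1, 26.74, 49.1205]; s^3: [7.2, 66.688]; s^2: [17.4778, 49.1205]; s^1: [46.4527]; s^0: [49.1205]
First column: [1, 7.2, 17.4778, 46.4527, 49.1205]. Sign changes = 0.
Yes, stable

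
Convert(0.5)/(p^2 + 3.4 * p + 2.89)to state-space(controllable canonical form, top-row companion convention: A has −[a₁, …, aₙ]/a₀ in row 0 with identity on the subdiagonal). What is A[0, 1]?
Reachable canonical form for den = p^2 + 3.4*p + 2.89: top row of A = -[a₁,a₂,...,aₙ]/a₀, ones on the subdiagonal, zeros elsewhere.
A = [[-3.4, -2.89], [1, 0]].
A[0,1] = -2.89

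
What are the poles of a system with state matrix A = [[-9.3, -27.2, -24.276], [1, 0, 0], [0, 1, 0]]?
Eigenvalues solve det(λI - A) = 0.
Characteristic polynomial: λ^3 + 9.3*λ^2 + 27.2*λ + 24.276 = 0.
Factor: (λ + 4.2)(λ + 3.4)(λ + 1.7) = 0.
Roots: -1.7, -3.4, -4.2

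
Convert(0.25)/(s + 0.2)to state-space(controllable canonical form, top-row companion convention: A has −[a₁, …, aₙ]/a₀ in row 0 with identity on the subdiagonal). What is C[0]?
Reachable canonical form: C = numerator coefficients (right-aligned, zero-padded to length n).
num = 0.25, C = [[0.25]].
C[0] = 0.25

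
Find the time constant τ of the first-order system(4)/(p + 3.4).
First-order system: τ = -1/pole. Pole = -3.4. τ = -1/(-3.4) = 0.2941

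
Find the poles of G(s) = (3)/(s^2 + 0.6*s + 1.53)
Set denominator = 0: s^2 + 0.6*s + 1.53 = 0 → Poles: -0.3 + 1.2j, -0.3 - 1.2j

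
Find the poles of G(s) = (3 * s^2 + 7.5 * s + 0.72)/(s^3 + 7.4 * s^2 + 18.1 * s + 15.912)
Set denominator = 0: s^3 + 7.4*s^2 + 18.1*s + 15.912 = (s + 3.6)(s^2 + 3.8*s + 4.42) = 0 → Poles: -1.9 + 0.9j, -1.9 - 0.9j, -3.6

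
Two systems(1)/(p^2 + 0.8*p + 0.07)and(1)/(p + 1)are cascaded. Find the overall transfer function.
Series: H = H₁ · H₂ = (n₁·n₂)/(d₁·d₂).
Num: n₁·n₂ = 1. Den: d₁·d₂ = p^3 + 1.8*p^2 + 0.87*p + 0.07.
H(p) = (1)/(p^3 + 1.8*p^2 + 0.87*p + 0.07)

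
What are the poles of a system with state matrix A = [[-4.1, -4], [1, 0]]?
Eigenvalues solve det(λI - A) = 0.
Characteristic polynomial: λ^2 + 4.1*λ + 4 = 0.
Factor: (λ + 1.6)(λ + 2.5) = 0.
Roots: -1.6, -2.5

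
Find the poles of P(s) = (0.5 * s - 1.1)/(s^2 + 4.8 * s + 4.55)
Set denominator = 0: s^2 + 4.8*s + 4.55 = (s + 3.5)(s + 1.3) = 0 → Poles: -1.3, -3.5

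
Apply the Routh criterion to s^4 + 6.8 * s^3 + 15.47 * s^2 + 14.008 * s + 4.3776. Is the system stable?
Routh array:
s^4: [1, 15.47, 4.3776]; s^3: [6.8, 14.008]; s^2: [13.41, 4.3776]; s^1: [11.7882]; s^0: [4.3776]
First column: [1, 6.8, 13.41, 11.7882, 4.3776]. Sign changes = 0.
Yes, stable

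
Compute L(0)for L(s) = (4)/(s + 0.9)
DC gain = L(0) = num(0)/den(0) = 4/0.9 = 4.444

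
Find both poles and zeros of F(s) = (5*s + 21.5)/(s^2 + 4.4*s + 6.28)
Set denominator = 0: s^2 + 4.4*s + 6.28 = 0 → Poles: -2.2 + 1.2j, -2.2 - 1.2j
Set numerator = 0: 5*s + 21.5 = 0 → Zeros: -4.3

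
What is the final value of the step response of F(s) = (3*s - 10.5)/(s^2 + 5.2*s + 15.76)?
FVT: lim_{t→∞} y(t) = lim_{s→0} s*Y(s) where Y(s) = F(s)/s.
= lim_{s→0} F(s) = F(0) = num(0)/den(0) = -10.5/15.76 = -0.6662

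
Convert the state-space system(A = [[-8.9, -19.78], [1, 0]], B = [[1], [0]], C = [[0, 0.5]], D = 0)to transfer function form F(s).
F(s) = C(sI - A)⁻¹B + D.
Characteristic polynomial det(sI - A) = s^2 + 8.9*s + 19.78.
Numerator from C·adj(sI-A)·B + D·det(sI-A) = 0.5.
F(s) = (0.5)/(s^2 + 8.9*s + 19.78)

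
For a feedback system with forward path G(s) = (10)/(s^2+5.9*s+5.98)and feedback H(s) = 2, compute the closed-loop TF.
Closed-loop T = G/(1+GH).
Numerator: G_num * H_den = 10.
Denominator: G_den * H_den + G_num * H_num = (s^2 + 5.9*s + 5.98) + (20) = s^2 + 5.9*s + 25.98.
T(s) = (10)/(s^2 + 5.9*s + 25.98)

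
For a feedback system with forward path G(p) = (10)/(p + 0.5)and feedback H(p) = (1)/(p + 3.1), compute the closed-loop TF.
Closed-loop T = G/(1+GH).
Numerator: G_num * H_den = 10*p + 31.
Denominator: G_den * H_den + G_num * H_num = (p^2 + 3.6*p + 1.55) + (10) = p^2 + 3.6*p + 11.55.
T(p) = (10*p + 31)/(p^2 + 3.6*p + 11.55)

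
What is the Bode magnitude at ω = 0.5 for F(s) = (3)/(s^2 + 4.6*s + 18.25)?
Substitute s = j*0.5: F(j0.5) = 0.163989 - 0.0209542j.
|F(j0.5)| = sqrt(Re² + Im²) = 0.1653.
20*log₁₀(0.1653) = -15.63 dB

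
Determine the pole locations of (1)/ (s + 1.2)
Set denominator = 0: s + 1.2 = 0 → Poles: -1.2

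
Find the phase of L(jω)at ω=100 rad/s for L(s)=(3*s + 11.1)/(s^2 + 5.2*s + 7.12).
Substitute s = j*100: L(j100) = 0.000450214 - 0.0299979j.
∠L(j100) = atan2(Im, Re) = atan2(-0.0299979, 0.000450214) = -89.14°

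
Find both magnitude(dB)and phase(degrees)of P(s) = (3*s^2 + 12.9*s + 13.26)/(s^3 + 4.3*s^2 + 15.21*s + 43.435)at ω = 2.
Substitute s = j*2: P(j2) = 0.513457 + 0.544627j.
|P| = 20*log₁₀(sqrt(Re²+Im²)) = -2.52 dB.
∠P = atan2(Im, Re) = 46.69°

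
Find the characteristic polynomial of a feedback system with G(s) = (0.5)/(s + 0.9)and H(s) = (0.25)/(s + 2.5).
Characteristic poly = G_den * H_den + G_num * H_num = (s^2 + 3.4*s + 2.25) + (0.125) = s^2 + 3.4*s + 2.375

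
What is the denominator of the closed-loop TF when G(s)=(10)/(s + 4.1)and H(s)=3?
Characteristic poly = G_den * H_den + G_num * H_num = (s + 4.1) + (30) = s + 34.1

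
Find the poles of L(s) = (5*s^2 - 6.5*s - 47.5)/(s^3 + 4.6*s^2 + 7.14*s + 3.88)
Set denominator = 0: s^3 + 4.6*s^2 + 7.14*s + 3.88 = (s + 2)(s^2 + 2.6*s + 1.94) = 0 → Poles: -1.3 + 0.5j, -1.3 - 0.5j, -2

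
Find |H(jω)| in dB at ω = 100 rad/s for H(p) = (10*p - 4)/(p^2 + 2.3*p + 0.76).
Substitute p = j*100: H(j100) = 0.00269895 - 0.0999455j.
|H(j100)| = sqrt(Re² + Im²) = 0.09998.
20*log₁₀(0.09998) = -20.00 dB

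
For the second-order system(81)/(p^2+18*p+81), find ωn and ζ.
Standard form: ωn²/(p²+2ζωn·p+ωn²).
const=81=ωn² → ωn=9, p coeff=18=2ζωn → ζ=1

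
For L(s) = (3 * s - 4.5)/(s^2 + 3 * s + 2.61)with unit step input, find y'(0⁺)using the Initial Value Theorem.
IVT: y'(0⁺) = lim_{s→∞} s²·Y(s) = lim_{s→∞} s·L(s).
deg(num) = 1, deg(den) = 2, relative degree = 1, so s·L(s) → (leading num)/(leading den) = 3/1 = 3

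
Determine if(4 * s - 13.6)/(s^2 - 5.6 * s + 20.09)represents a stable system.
Denominator: s^2 - 5.6*s + 20.09. Poles: 2.8 + 3.5j, 2.8 - 3.5j. All Re(p)<0: No (unstable)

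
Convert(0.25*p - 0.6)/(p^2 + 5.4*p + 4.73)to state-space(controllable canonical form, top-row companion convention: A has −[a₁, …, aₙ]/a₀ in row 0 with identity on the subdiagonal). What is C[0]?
Reachable canonical form: C = numerator coefficients (right-aligned, zero-padded to length n).
num = 0.25*p - 0.6, C = [[0.25, -0.6]].
C[0] = 0.25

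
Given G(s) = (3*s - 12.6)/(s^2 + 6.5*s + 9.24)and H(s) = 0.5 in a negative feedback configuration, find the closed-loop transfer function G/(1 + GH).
Closed-loop T = G/(1+GH).
Numerator: G_num * H_den = 3*s - 12.6.
Denominator: G_den * H_den + G_num * H_num = (s^2 + 6.5*s + 9.24) + (1.5*s - 6.3) = s^2 + 8*s + 2.94.
T(s) = (3*s - 12.6)/(s^2 + 8*s + 2.94)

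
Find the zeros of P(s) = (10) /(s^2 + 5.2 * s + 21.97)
Numerator is a nonzero constant (10) → Zeros: none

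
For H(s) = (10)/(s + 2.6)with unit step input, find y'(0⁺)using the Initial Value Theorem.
IVT: y'(0⁺) = lim_{s→∞} s²·Y(s) = lim_{s→∞} s·H(s).
deg(num) = 0, deg(den) = 1, relative degree = 1, so s·H(s) → (leading num)/(leading den) = 10/1 = 10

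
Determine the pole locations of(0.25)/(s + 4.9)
Set denominator = 0: s + 4.9 = 0 → Poles: -4.9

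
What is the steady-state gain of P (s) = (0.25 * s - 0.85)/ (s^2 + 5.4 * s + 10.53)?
DC gain = P(0) = num(0)/den(0) = -0.85/10.53 = -0.08072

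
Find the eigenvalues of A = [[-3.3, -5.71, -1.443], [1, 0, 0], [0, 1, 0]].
Eigenvalues solve det(λI - A) = 0.
Characteristic polynomial: λ^3 + 3.3*λ^2 + 5.71*λ + 1.443 = 0.
Factor: (λ + 0.3)(λ^2 + 3*λ + 4.81) = 0.
Roots: -0.3, -1.5 + 1.6j, -1.5 - 1.6j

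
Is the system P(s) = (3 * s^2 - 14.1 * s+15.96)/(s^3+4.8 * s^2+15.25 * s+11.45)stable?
Denominator: s^3 + 4.8*s^2 + 15.25*s + 11.45 = (s + 1)(s^2 + 3.8*s + 11.45). Poles: -1, -1.9 + 2.8j, -1.9 - 2.8j. All Re(p)<0: Yes (stable)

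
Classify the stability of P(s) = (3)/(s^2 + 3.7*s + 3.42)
Denominator: s^2 + 3.7*s + 3.42 = (s + 1.8)(s + 1.9). Poles: -1.8, -1.9. Stable (all poles in LHP)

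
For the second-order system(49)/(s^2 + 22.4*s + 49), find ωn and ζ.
Standard form: ωn²/(s²+2ζωn·s+ωn²).
const=49=ωn² → ωn=7, s coeff=22.4=2ζωn → ζ=1.6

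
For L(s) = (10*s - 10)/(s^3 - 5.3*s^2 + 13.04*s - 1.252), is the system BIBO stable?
Denominator: s^3 - 5.3*s^2 + 13.04*s - 1.252 = (s - 0.1)(s^2 - 5.2*s + 12.52). Poles: 0.1, 2.6 + 2.4j, 2.6 - 2.4j. All Re(p)<0: No (unstable)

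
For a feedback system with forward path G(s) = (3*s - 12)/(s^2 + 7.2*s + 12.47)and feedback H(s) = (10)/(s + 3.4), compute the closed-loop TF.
Closed-loop T = G/(1+GH).
Numerator: G_num * H_den = 3*s^2 - 1.8*s - 40.8.
Denominator: G_den * H_den + G_num * H_num = (s^3 + 10.6*s^2 + 36.95*s + 42.398) + (30*s - 120) = s^3 + 10.6*s^2 + 66.95*s - 77.602.
T(s) = (3*s^2 - 1.8*s - 40.8)/(s^3 + 10.6*s^2 + 66.95*s - 77.602)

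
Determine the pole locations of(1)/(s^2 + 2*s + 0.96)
Set denominator = 0: s^2 + 2*s + 0.96 = (s + 1.2)(s + 0.8) = 0 → Poles: -0.8, -1.2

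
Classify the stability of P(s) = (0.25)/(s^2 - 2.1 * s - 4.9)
Denominator: s^2 - 2.1*s - 4.9 = (s - 3.5)(s + 1.4). Poles: -1.4, 3.5. Unstable (1 pole(s) in RHP)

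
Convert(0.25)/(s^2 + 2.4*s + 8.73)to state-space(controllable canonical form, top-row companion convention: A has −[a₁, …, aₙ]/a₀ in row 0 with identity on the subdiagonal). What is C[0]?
Reachable canonical form: C = numerator coefficients (right-aligned, zero-padded to length n).
num = 0.25, C = [[0, 0.25]].
C[0] = 0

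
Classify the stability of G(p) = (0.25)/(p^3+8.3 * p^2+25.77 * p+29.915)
Denominator: p^3 + 8.3*p^2 + 25.77*p + 29.915 = (p + 3.1)(p^2 + 5.2*p + 9.65). Poles: -2.6 + 1.7j, -2.6 - 1.7j, -3.1. Stable (all poles in LHP)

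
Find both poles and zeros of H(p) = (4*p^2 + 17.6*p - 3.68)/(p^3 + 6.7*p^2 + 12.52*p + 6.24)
Set denominator = 0: p^3 + 6.7*p^2 + 12.52*p + 6.24 = (p + 0.8)(p + 3.9)(p + 2) = 0 → Poles: -0.8, -2, -3.9
Set numerator = 0: 4*p^2 + 17.6*p - 3.68 = 4*(p - 0.2)(p + 4.6) = 0 → Zeros: -4.6, 0.2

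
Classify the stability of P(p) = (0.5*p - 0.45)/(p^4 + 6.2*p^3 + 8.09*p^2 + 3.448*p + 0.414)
Denominator: p^4 + 6.2*p^3 + 8.09*p^2 + 3.448*p + 0.414 = (p + 4.6)(p + 0.9)(p + 0.2)(p + 0.5). Poles: -0.2, -0.5, -0.9, -4.6. Stable (all poles in LHP)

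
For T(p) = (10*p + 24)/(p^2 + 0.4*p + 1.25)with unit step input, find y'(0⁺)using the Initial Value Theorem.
IVT: y'(0⁺) = lim_{p→∞} p²·Y(p) = lim_{p→∞} p·T(p).
deg(num) = 1, deg(den) = 2, relative degree = 1, so p·T(p) → (leading num)/(leading den) = 10/1 = 10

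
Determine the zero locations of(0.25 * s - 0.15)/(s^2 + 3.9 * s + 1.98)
Set numerator = 0: 0.25*s - 0.15 = 0 → Zeros: 0.6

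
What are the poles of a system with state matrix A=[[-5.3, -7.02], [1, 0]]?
Eigenvalues solve det(λI - A) = 0.
Characteristic polynomial: λ^2 + 5.3*λ + 7.02 = 0.
Factor: (λ + 2.7)(λ + 2.6) = 0.
Roots: -2.6, -2.7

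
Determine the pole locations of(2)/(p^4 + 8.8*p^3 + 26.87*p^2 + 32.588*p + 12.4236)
Set denominator = 0: p^4 + 8.8*p^3 + 26.87*p^2 + 32.588*p + 12.4236 = (p + 3.4)(p + 0.7)(p + 2.9)(p + 1.8) = 0 → Poles: -0.7, -1.8, -2.9, -3.4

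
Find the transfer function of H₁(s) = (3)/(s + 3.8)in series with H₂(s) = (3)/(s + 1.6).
Series: H = H₁ · H₂ = (n₁·n₂)/(d₁·d₂).
Num: n₁·n₂ = 9. Den: d₁·d₂ = s^2 + 5.4*s + 6.08.
H(s) = (9)/(s^2 + 5.4*s + 6.08)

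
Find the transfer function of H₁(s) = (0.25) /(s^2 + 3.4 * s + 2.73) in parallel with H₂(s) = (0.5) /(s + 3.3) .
Parallel: H = H₁ + H₂ = (n₁·d₂ + n₂·d₁)/(d₁·d₂).
n₁·d₂ = 0.25*s + 0.825. n₂·d₁ = 0.5*s^2 + 1.7*s + 1.365. Sum = 0.5*s^2 + 1.95*s + 2.19. d₁·d₂ = s^3 + 6.7*s^2 + 13.95*s + 9.009.
H(s) = (0.5*s^2 + 1.95*s + 2.19)/(s^3 + 6.7*s^2 + 13.95*s + 9.009)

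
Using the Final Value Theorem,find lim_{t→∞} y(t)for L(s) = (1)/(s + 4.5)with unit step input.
FVT: lim_{t→∞} y(t) = lim_{s→0} s*Y(s) where Y(s) = L(s)/s.
= lim_{s→0} L(s) = L(0) = num(0)/den(0) = 1/4.5 = 0.2222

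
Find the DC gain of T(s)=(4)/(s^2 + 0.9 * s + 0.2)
DC gain = T(0) = num(0)/den(0) = 4/0.2 = 20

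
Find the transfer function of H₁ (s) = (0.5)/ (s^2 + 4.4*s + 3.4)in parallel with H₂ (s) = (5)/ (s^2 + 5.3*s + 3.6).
Parallel: H = H₁ + H₂ = (n₁·d₂ + n₂·d₁)/(d₁·d₂).
n₁·d₂ = 0.5*s^2 + 2.65*s + 1.8. n₂·d₁ = 5*s^2 + 22*s + 17. Sum = 5.5*s^2 + 24.65*s + 18.8. d₁·d₂ = s^4 + 9.7*s^3 + 30.32*s^2 + 33.86*s + 12.24.
H(s) = (5.5*s^2 + 24.65*s + 18.8)/(s^4 + 9.7*s^3 + 30.32*s^2 + 33.86*s + 12.24)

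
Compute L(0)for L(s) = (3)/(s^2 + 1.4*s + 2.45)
DC gain = L(0) = num(0)/den(0) = 3/2.45 = 1.224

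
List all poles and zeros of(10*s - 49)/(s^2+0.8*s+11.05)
Set denominator = 0: s^2 + 0.8*s + 11.05 = 0 → Poles: -0.4 + 3.3j, -0.4 - 3.3j
Set numerator = 0: 10*s - 49 = 0 → Zeros: 4.9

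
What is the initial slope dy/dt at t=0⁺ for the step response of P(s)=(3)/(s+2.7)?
IVT: y'(0⁺) = lim_{s→∞} s²·Y(s) = lim_{s→∞} s·P(s).
deg(num) = 0, deg(den) = 1, relative degree = 1, so s·P(s) → (leading num)/(leading den) = 3/1 = 3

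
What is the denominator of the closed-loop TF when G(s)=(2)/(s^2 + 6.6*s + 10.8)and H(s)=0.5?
Characteristic poly = G_den * H_den + G_num * H_num = (s^2 + 6.6*s + 10.8) + (1) = s^2 + 6.6*s + 11.8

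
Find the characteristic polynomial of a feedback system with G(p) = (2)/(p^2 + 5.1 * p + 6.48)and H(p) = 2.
Characteristic poly = G_den * H_den + G_num * H_num = (p^2 + 5.1*p + 6.48) + (4) = p^2 + 5.1*p + 10.48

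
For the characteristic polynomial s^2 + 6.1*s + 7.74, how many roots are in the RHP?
s^2 + 6.1*s + 7.74 = (s + 4.3)(s + 1.8). Poles: -1.8, -4.3. RHP poles (Re>0): 0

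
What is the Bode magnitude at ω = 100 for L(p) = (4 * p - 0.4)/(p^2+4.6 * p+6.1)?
Substitute p = j*100: L(j100) = 0.00187829 - 0.039938j.
|L(j100)| = sqrt(Re² + Im²) = 0.03998.
20*log₁₀(0.03998) = -27.96 dB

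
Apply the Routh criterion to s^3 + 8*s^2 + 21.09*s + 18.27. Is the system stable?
Routh array:
s^3: [1, 21.09]; s^2: [8, 18.27]; s^1: [18.80625]; s^0: [18.27]
First column: [1, 8, 18.80625, 18.27]. Sign changes = 0.
Yes, stable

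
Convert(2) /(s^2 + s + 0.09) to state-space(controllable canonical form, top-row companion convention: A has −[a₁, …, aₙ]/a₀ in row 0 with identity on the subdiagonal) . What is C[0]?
Reachable canonical form: C = numerator coefficients (right-aligned, zero-padded to length n).
num = 2, C = [[0, 2]].
C[0] = 0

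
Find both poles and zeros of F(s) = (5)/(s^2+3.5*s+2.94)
Set denominator = 0: s^2 + 3.5*s + 2.94 = (s + 2.1)(s + 1.4) = 0 → Poles: -1.4, -2.1
Numerator is a nonzero constant (5) → Zeros: none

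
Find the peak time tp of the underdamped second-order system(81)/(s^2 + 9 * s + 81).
Standard form: ωn²/(s²+2ζωn·s+ωn²) → ωn = 9, ζ = 0.5.
ωd = ωn·√(1-ζ²) = 9·√(1-0.5²) = 7.794.
tp = π/ωd = π/7.794 = 0.4031 s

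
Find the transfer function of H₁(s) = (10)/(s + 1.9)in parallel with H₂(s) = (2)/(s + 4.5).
Parallel: H = H₁ + H₂ = (n₁·d₂ + n₂·d₁)/(d₁·d₂).
n₁·d₂ = 10*s + 45. n₂·d₁ = 2*s + 3.8. Sum = 12*s + 48.8. d₁·d₂ = s^2 + 6.4*s + 8.55.
H(s) = (12*s + 48.8)/(s^2 + 6.4*s + 8.55)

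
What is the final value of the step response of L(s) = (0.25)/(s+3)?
FVT: lim_{t→∞} y(t) = lim_{s→0} s*Y(s) where Y(s) = L(s)/s.
= lim_{s→0} L(s) = L(0) = num(0)/den(0) = 0.25/3 = 0.08333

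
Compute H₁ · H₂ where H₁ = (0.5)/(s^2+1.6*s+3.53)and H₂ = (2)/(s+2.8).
Series: H = H₁ · H₂ = (n₁·n₂)/(d₁·d₂).
Num: n₁·n₂ = 1. Den: d₁·d₂ = s^3 + 4.4*s^2 + 8.01*s + 9.884.
H(s) = (1)/(s^3 + 4.4*s^2 + 8.01*s + 9.884)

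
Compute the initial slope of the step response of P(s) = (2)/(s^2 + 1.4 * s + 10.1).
IVT: y'(0⁺) = lim_{s→∞} s²·Y(s) = lim_{s→∞} s·P(s).
deg(num) = 0, deg(den) = 2, relative degree = 2 ≥ 2, so s·P(s) → 0. Initial slope = 0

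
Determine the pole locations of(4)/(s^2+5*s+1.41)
Set denominator = 0: s^2 + 5*s + 1.41 = (s + 0.3)(s + 4.7) = 0 → Poles: -0.3, -4.7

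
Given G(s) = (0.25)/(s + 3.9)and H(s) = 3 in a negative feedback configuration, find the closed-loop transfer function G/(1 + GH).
Closed-loop T = G/(1+GH).
Numerator: G_num * H_den = 0.25.
Denominator: G_den * H_den + G_num * H_num = (s + 3.9) + (0.75) = s + 4.65.
T(s) = (0.25)/(s + 4.65)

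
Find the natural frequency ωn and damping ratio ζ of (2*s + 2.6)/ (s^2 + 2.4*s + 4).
Underdamped: complex pole -1.2 + 1.6j. ωn = |pole| = 2, ζ = -Re(pole)/ωn = 0.6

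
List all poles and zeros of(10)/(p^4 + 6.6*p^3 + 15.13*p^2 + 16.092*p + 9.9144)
Set denominator = 0: p^4 + 6.6*p^3 + 15.13*p^2 + 16.092*p + 9.9144 = (p + 2.7)(p + 2.7)(p^2 + 1.2*p + 1.36) = 0 → Poles: -0.6 + 1j, -0.6 - 1j, -2.7, -2.7
Numerator is a nonzero constant (10) → Zeros: none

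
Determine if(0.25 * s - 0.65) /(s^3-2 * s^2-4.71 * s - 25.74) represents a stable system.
Denominator: s^3 - 2*s^2 - 4.71*s - 25.74 = (s - 4.4)(s^2 + 2.4*s + 5.85). Poles: -1.2 + 2.1j, -1.2 - 2.1j, 4.4. All Re(p)<0: No (unstable)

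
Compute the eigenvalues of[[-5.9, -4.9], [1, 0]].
Eigenvalues solve det(λI - A) = 0.
Characteristic polynomial: λ^2 + 5.9*λ + 4.9 = 0.
Factor: (λ + 4.9)(λ + 1) = 0.
Roots: -1, -4.9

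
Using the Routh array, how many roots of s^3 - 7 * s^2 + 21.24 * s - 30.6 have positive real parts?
Routh array:
s^3: [1, 21.24]; s^2: [-7, -30.6]; s^1: [16.8686]; s^0: [-30.6]
First column: [1, -7, 16.8686, -30.6]. Sign changes = RHP roots = 3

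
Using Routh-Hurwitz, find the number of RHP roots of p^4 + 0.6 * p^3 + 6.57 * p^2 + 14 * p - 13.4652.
Routh array:
p^4: [1, 6.57, -13.4652]; p^3: [0.6, 14]; p^2: [-16.7633, -13.4652]; p^1: [13.518]; p^0: [-13.4652]
First column: [1, 0.6, -16.7633, 13.518, -13.4652]. Sign changes = RHP roots = 3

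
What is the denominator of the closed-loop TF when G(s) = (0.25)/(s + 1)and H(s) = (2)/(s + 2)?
Characteristic poly = G_den * H_den + G_num * H_num = (s^2 + 3*s + 2) + (0.5) = s^2 + 3*s + 2.5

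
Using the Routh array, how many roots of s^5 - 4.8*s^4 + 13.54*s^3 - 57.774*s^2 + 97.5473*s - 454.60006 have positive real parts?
Routh array:
s^5: [1, 13.54, 97.5473]; s^4: [-4.8, -57.774, -454.60006]; s^3: [1.50375, 2.83895]; s^2: [-48.712, -454.60006]; s^1: [-11.1946]; s^0: [-454.60006]
First column: [1, -4.8, 1.50375, -48.712, -11.1946, -454.60006]. Sign changes = RHP roots = 3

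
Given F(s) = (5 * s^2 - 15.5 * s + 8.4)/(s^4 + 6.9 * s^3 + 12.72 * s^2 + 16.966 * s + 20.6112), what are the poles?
Set denominator = 0: s^4 + 6.9*s^3 + 12.72*s^2 + 16.966*s + 20.6112 = (s + 4.8)(s + 1.9)(s^2 + 0.2*s + 2.26) = 0 → Poles: -0.1 + 1.5j, -0.1 - 1.5j, -1.9, -4.8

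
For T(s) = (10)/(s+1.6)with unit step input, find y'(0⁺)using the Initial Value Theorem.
IVT: y'(0⁺) = lim_{s→∞} s²·Y(s) = lim_{s→∞} s·T(s).
deg(num) = 0, deg(den) = 1, relative degree = 1, so s·T(s) → (leading num)/(leading den) = 10/1 = 10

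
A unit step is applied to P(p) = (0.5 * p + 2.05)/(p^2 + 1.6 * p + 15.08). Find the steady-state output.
FVT: lim_{t→∞} y(t) = lim_{p→0} p*Y(p) where Y(p) = P(p)/p.
= lim_{p→0} P(p) = P(0) = num(0)/den(0) = 2.05/15.08 = 0.1359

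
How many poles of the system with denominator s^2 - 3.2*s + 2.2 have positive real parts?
s^2 - 3.2*s + 2.2 = (s - 2.2)(s - 1). Poles: 1, 2.2. RHP poles (Re>0): 2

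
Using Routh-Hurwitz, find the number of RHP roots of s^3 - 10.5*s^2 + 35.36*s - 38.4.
Routh array:
s^3: [1, 35.36]; s^2: [-10.5, -38.4]; s^1: [31.7029]; s^0: [-38.4]
First column: [1, -10.5, 31.7029, -38.4]. Sign changes = RHP roots = 3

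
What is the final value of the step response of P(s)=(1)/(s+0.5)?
FVT: lim_{t→∞} y(t) = lim_{s→0} s*Y(s) where Y(s) = P(s)/s.
= lim_{s→0} P(s) = P(0) = num(0)/den(0) = 1/0.5 = 2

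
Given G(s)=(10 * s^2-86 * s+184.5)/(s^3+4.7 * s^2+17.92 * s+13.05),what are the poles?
Set denominator = 0: s^3 + 4.7*s^2 + 17.92*s + 13.05 = (s + 0.9)(s^2 + 3.8*s + 14.5) = 0 → Poles: -0.9, -1.9 + 3.3j, -1.9 - 3.3j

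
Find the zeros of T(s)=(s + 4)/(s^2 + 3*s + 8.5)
Set numerator = 0: s + 4 = 0 → Zeros: -4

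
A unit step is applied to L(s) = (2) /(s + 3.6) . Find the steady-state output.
FVT: lim_{t→∞} y(t) = lim_{s→0} s*Y(s) where Y(s) = L(s)/s.
= lim_{s→0} L(s) = L(0) = num(0)/den(0) = 2/3.6 = 0.5556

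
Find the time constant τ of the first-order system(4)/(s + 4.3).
First-order system: τ = -1/pole. Pole = -4.3. τ = -1/(-4.3) = 0.2326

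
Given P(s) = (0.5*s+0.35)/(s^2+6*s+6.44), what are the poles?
Set denominator = 0: s^2 + 6*s + 6.44 = (s + 1.4)(s + 4.6) = 0 → Poles: -1.4, -4.6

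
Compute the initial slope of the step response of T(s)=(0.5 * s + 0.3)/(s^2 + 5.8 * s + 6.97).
IVT: y'(0⁺) = lim_{s→∞} s²·Y(s) = lim_{s→∞} s·T(s).
deg(num) = 1, deg(den) = 2, relative degree = 1, so s·T(s) → (leading num)/(leading den) = 0.5/1 = 0.5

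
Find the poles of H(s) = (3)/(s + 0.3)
Set denominator = 0: s + 0.3 = 0 → Poles: -0.3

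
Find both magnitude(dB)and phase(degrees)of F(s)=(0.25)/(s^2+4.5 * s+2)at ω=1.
Substitute s = j*1: F(j1) = 0.0117647 - 0.0529412j.
|F| = 20*log₁₀(sqrt(Re²+Im²)) = -25.31 dB.
∠F = atan2(Im, Re) = -77.47°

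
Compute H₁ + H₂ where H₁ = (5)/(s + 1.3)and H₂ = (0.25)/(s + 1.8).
Parallel: H = H₁ + H₂ = (n₁·d₂ + n₂·d₁)/(d₁·d₂).
n₁·d₂ = 5*s + 9. n₂·d₁ = 0.25*s + 0.325. Sum = 5.25*s + 9.325. d₁·d₂ = s^2 + 3.1*s + 2.34.
H(s) = (5.25*s + 9.325)/(s^2 + 3.1*s + 2.34)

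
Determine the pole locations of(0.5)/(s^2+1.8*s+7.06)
Set denominator = 0: s^2 + 1.8*s + 7.06 = 0 → Poles: -0.9 + 2.5j, -0.9 - 2.5j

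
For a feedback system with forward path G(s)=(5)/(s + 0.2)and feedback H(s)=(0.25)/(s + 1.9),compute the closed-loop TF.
Closed-loop T = G/(1+GH).
Numerator: G_num * H_den = 5*s + 9.5.
Denominator: G_den * H_den + G_num * H_num = (s^2 + 2.1*s + 0.38) + (1.25) = s^2 + 2.1*s + 1.63.
T(s) = (5*s + 9.5)/(s^2 + 2.1*s + 1.63)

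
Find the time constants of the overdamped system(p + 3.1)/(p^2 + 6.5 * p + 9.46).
Overdamped: real poles at -4.3, -2.2. τ = -1/pole → τ₁ = 0.2326, τ₂ = 0.4545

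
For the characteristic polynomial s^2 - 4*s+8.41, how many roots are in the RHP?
Poles: 2 + 2.1j, 2 - 2.1j. RHP poles (Re>0): 2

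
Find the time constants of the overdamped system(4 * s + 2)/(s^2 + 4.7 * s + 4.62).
Overdamped: real poles at -3.3, -1.4. τ = -1/pole → τ₁ = 0.303, τ₂ = 0.7143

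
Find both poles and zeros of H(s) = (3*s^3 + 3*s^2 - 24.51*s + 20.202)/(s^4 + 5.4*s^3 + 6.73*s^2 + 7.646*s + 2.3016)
Set denominator = 0: s^4 + 5.4*s^3 + 6.73*s^2 + 7.646*s + 2.3016 = (s + 0.4)(s + 4.2)(s^2 + 0.8*s + 1.37) = 0 → Poles: -0.4, -0.4 + 1.1j, -0.4 - 1.1j, -4.2
Set numerator = 0: 3*s^3 + 3*s^2 - 24.51*s + 20.202 = 3*(s - 1.4)(s + 3.7)(s - 1.3) = 0 → Zeros: -3.7, 1.3, 1.4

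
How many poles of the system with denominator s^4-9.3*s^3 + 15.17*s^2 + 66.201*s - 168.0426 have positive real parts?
s^4 - 9.3*s^3 + 15.17*s^2 + 66.201*s - 168.0426 = (s - 3.3)(s - 4.6)(s + 2.7)(s - 4.1). Poles: -2.7, 3.3, 4.1, 4.6. RHP poles (Re>0): 3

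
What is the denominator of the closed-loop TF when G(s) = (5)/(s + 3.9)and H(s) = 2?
Characteristic poly = G_den * H_den + G_num * H_num = (s + 3.9) + (10) = s + 13.9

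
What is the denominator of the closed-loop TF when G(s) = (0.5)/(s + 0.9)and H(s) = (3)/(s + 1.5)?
Characteristic poly = G_den * H_den + G_num * H_num = (s^2 + 2.4*s + 1.35) + (1.5) = s^2 + 2.4*s + 2.85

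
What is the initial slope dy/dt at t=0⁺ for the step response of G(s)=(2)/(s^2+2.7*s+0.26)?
IVT: y'(0⁺) = lim_{s→∞} s²·Y(s) = lim_{s→∞} s·G(s).
deg(num) = 0, deg(den) = 2, relative degree = 2 ≥ 2, so s·G(s) → 0. Initial slope = 0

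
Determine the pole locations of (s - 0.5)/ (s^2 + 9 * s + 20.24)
Set denominator = 0: s^2 + 9*s + 20.24 = (s + 4.6)(s + 4.4) = 0 → Poles: -4.4, -4.6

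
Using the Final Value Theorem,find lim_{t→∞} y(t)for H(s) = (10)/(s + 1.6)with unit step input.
FVT: lim_{t→∞} y(t) = lim_{s→0} s*Y(s) where Y(s) = H(s)/s.
= lim_{s→0} H(s) = H(0) = num(0)/den(0) = 10/1.6 = 6.25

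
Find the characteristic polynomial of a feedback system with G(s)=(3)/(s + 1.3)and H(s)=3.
Characteristic poly = G_den * H_den + G_num * H_num = (s + 1.3) + (9) = s + 10.3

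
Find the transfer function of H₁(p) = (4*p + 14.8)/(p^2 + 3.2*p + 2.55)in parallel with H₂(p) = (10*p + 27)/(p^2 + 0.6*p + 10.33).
Parallel: H = H₁ + H₂ = (n₁·d₂ + n₂·d₁)/(d₁·d₂).
n₁·d₂ = 4*p^3 + 17.2*p^2 + 50.2*p + 152.884. n₂·d₁ = 10*p^3 + 59*p^2 + 111.9*p + 68.85. Sum = 14*p^3 + 76.2*p^2 + 162.1*p + 221.734. d₁·d₂ = p^4 + 3.8*p^3 + 14.8*p^2 + 34.586*p + 26.3415.
H(p) = (14*p^3 + 76.2*p^2 + 162.1*p + 221.734)/(p^4 + 3.8*p^3 + 14.8*p^2 + 34.586*p + 26.3415)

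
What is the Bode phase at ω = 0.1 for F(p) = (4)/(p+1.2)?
Substitute p = j*0.1: F(j0.1) = 3.31034 - 0.275862j.
∠F(j0.1) = atan2(Im, Re) = atan2(-0.275862, 3.31034) = -4.76°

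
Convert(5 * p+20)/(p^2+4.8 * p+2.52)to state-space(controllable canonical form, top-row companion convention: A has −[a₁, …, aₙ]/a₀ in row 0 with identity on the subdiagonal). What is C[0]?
Reachable canonical form: C = numerator coefficients (right-aligned, zero-padded to length n).
num = 5*p + 20, C = [[5, 20]].
C[0] = 5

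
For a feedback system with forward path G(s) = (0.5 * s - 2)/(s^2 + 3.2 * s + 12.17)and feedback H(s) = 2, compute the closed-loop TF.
Closed-loop T = G/(1+GH).
Numerator: G_num * H_den = 0.5*s - 2.
Denominator: G_den * H_den + G_num * H_num = (s^2 + 3.2*s + 12.17) + (s - 4) = s^2 + 4.2*s + 8.17.
T(s) = (0.5*s - 2)/(s^2 + 4.2*s + 8.17)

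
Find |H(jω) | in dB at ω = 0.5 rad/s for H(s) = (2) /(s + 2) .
Substitute s = j*0.5: H(j0.5) = 0.941176 - 0.235294j.
|H(j0.5)| = sqrt(Re² + Im²) = 0.9701.
20*log₁₀(0.9701) = -0.26 dB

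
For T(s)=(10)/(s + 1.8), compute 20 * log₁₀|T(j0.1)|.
Substitute s = j*0.1: T(j0.1) = 5.53846 - 0.307692j.
|T(j0.1)| = sqrt(Re² + Im²) = 5.547.
20*log₁₀(5.547) = 14.88 dB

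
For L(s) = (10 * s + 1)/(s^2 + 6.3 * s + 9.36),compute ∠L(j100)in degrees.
Substitute s = j*100: L(j100) = 0.00618711 - 0.0997035j.
∠L(j100) = atan2(Im, Re) = atan2(-0.0997035, 0.00618711) = -86.45°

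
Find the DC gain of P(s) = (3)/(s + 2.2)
DC gain = P(0) = num(0)/den(0) = 3/2.2 = 1.364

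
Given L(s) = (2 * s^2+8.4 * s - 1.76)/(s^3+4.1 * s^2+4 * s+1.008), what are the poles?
Set denominator = 0: s^3 + 4.1*s^2 + 4*s + 1.008 = (s + 0.9)(s + 0.4)(s + 2.8) = 0 → Poles: -0.4, -0.9, -2.8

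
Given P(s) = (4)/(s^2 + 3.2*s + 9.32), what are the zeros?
Numerator is a nonzero constant (4) → Zeros: none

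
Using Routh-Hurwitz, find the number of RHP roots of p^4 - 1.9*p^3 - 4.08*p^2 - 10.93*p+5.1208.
Routh array:
p^4: [1, -4.08, 5.1208]; p^3: [-1.9, -10.93]; p^2: [-9.83263, 5.1208]; p^1: [-11.9195]; p^0: [5.1208]
First column: [1, -1.9, -9.83263, -11.9195, 5.1208]. Sign changes = RHP roots = 2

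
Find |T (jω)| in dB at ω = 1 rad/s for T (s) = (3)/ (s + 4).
Substitute s = j*1: T(j1) = 0.705882 - 0.176471j.
|T(j1)| = sqrt(Re² + Im²) = 0.7276.
20*log₁₀(0.7276) = -2.76 dB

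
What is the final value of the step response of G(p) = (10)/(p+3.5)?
FVT: lim_{t→∞} y(t) = lim_{p→0} p*Y(p) where Y(p) = G(p)/p.
= lim_{p→0} G(p) = G(0) = num(0)/den(0) = 10/3.5 = 2.857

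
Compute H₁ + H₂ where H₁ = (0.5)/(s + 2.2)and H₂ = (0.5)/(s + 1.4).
Parallel: H = H₁ + H₂ = (n₁·d₂ + n₂·d₁)/(d₁·d₂).
n₁·d₂ = 0.5*s + 0.7. n₂·d₁ = 0.5*s + 1.1. Sum = s + 1.8. d₁·d₂ = s^2 + 3.6*s + 3.08.
H(s) = (s + 1.8)/(s^2 + 3.6*s + 3.08)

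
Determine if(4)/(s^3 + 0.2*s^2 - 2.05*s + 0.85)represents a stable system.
Denominator: s^3 + 0.2*s^2 - 2.05*s + 0.85 = (s - 0.5)(s - 1)(s + 1.7). Poles: -1.7, 0.5, 1. All Re(p)<0: No (unstable)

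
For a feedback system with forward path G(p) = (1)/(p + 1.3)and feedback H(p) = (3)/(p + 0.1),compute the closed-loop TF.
Closed-loop T = G/(1+GH).
Numerator: G_num * H_den = p + 0.1.
Denominator: G_den * H_den + G_num * H_num = (p^2 + 1.4*p + 0.13) + (3) = p^2 + 1.4*p + 3.13.
T(p) = (p + 0.1)/(p^2 + 1.4*p + 3.13)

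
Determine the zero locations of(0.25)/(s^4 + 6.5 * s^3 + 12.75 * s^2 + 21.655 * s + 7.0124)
Numerator is a nonzero constant (0.25) → Zeros: none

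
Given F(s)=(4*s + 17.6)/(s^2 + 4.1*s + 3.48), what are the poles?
Set denominator = 0: s^2 + 4.1*s + 3.48 = (s + 1.2)(s + 2.9) = 0 → Poles: -1.2, -2.9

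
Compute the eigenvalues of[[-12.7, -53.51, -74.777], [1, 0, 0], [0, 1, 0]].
Eigenvalues solve det(λI - A) = 0.
Characteristic polynomial: λ^3 + 12.7*λ^2 + 53.51*λ + 74.777 = 0.
Factor: (λ + 3.7)(λ + 4.3)(λ + 4.7) = 0.
Roots: -3.7, -4.3, -4.7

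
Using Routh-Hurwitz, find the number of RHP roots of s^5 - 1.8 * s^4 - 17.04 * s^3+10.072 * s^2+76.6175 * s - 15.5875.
Routh array:
s^5: [1, -17.04, 76.6175]; s^4: [-1.8, 10.072, -15.5875]; s^3: [-11.4444, 67.9578]; s^2: [-0.616505, -15.5875]; s^1: [357.315]; s^0: [-15.5875]
First column: [1, -1.8, -11.4444, -0.616505, 357.315, -15.5875]. Sign changes = RHP roots = 3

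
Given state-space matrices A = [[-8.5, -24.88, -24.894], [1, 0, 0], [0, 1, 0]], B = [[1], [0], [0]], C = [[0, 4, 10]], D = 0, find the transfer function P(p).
P(p) = C(pI - A)⁻¹B + D.
Characteristic polynomial det(pI - A) = p^3 + 8.5*p^2 + 24.88*p + 24.894.
Numerator from C·adj(pI-A)·B + D·det(pI-A) = 4*p + 10.
P(p) = (4*p + 10)/(p^3 + 8.5*p^2 + 24.88*p + 24.894)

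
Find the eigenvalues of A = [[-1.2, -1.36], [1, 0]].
Eigenvalues solve det(λI - A) = 0.
Characteristic polynomial: λ^2 + 1.2*λ + 1.36 = 0.
Roots: -0.6 + 1j, -0.6 - 1j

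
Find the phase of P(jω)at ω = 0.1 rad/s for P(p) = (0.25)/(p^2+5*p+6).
Substitute p = j*0.1: P(j0.1) = 0.0414474 - 0.00345972j.
∠P(j0.1) = atan2(Im, Re) = atan2(-0.00345972, 0.0414474) = -4.77°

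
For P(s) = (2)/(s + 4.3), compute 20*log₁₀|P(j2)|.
Substitute s = j*2: P(j2) = 0.382392 - 0.177857j.
|P(j2)| = sqrt(Re² + Im²) = 0.4217.
20*log₁₀(0.4217) = -7.50 dB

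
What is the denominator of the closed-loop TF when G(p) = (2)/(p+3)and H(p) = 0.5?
Characteristic poly = G_den * H_den + G_num * H_num = (p + 3) + (1) = p + 4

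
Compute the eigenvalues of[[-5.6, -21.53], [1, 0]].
Eigenvalues solve det(λI - A) = 0.
Characteristic polynomial: λ^2 + 5.6*λ + 21.53 = 0.
Roots: -2.8 + 3.7j, -2.8 - 3.7j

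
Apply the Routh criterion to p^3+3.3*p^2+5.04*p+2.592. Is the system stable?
Routh array:
p^3: [1, 5.04]; p^2: [3.3, 2.592]; p^1: [4.25455]; p^0: [2.592]
First column: [1, 3.3, 4.25455, 2.592]. Sign changes = 0.
Yes, stable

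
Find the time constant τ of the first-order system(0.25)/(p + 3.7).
First-order system: τ = -1/pole. Pole = -3.7. τ = -1/(-3.7) = 0.2703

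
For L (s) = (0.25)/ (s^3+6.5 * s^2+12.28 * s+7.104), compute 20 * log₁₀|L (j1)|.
Substitute s = j*1: L(j1) = 0.00118336 - 0.0220998j.
|L(j1)| = sqrt(Re² + Im²) = 0.02213.
20*log₁₀(0.02213) = -33.10 dB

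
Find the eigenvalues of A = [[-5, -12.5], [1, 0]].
Eigenvalues solve det(λI - A) = 0.
Characteristic polynomial: λ^2 + 5*λ + 12.5 = 0.
Roots: -2.5 + 2.5j, -2.5 - 2.5j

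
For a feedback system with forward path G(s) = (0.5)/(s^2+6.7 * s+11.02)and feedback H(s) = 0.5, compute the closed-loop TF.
Closed-loop T = G/(1+GH).
Numerator: G_num * H_den = 0.5.
Denominator: G_den * H_den + G_num * H_num = (s^2 + 6.7*s + 11.02) + (0.25) = s^2 + 6.7*s + 11.27.
T(s) = (0.5)/(s^2 + 6.7*s + 11.27)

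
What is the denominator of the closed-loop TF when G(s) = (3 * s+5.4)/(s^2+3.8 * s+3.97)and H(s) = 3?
Characteristic poly = G_den * H_den + G_num * H_num = (s^2 + 3.8*s + 3.97) + (9*s + 16.2) = s^2 + 12.8*s + 20.17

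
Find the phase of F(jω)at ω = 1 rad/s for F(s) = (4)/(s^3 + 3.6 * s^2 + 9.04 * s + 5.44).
Substitute s = j*1: F(j1) = 0.108192 - 0.472752j.
∠F(j1) = atan2(Im, Re) = atan2(-0.472752, 0.108192) = -77.11°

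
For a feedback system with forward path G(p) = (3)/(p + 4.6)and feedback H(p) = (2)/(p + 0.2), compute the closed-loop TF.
Closed-loop T = G/(1+GH).
Numerator: G_num * H_den = 3*p + 0.6.
Denominator: G_den * H_den + G_num * H_num = (p^2 + 4.8*p + 0.92) + (6) = p^2 + 4.8*p + 6.92.
T(p) = (3*p + 0.6)/(p^2 + 4.8*p + 6.92)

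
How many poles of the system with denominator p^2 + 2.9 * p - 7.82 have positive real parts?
p^2 + 2.9*p - 7.82 = (p - 1.7)(p + 4.6). Poles: -4.6, 1.7. RHP poles (Re>0): 1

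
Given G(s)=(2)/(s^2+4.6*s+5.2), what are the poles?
Set denominator = 0: s^2 + 4.6*s + 5.2 = (s + 2)(s + 2.6) = 0 → Poles: -2, -2.6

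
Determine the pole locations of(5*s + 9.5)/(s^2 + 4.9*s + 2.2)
Set denominator = 0: s^2 + 4.9*s + 2.2 = (s + 0.5)(s + 4.4) = 0 → Poles: -0.5, -4.4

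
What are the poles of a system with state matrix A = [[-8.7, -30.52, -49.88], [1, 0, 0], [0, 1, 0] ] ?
Eigenvalues solve det(λI - A) = 0.
Characteristic polynomial: λ^3 + 8.7*λ^2 + 30.52*λ + 49.88 = 0.
Factor: (λ + 4.3)(λ^2 + 4.4*λ + 11.6) = 0.
Roots: -2.2 + 2.6j, -2.2 - 2.6j, -4.3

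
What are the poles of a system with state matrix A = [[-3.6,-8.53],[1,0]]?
Eigenvalues solve det(λI - A) = 0.
Characteristic polynomial: λ^2 + 3.6*λ + 8.53 = 0.
Roots: -1.8 + 2.3j, -1.8 - 2.3j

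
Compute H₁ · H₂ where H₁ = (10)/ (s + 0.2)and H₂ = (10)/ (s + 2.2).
Series: H = H₁ · H₂ = (n₁·n₂)/(d₁·d₂).
Num: n₁·n₂ = 100. Den: d₁·d₂ = s^2 + 2.4*s + 0.44.
H(s) = (100)/(s^2 + 2.4*s + 0.44)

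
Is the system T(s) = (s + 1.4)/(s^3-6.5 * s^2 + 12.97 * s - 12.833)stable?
Denominator: s^3 - 6.5*s^2 + 12.97*s - 12.833 = (s - 4.1)(s^2 - 2.4*s + 3.13). Poles: 1.2 + 1.3j, 1.2 - 1.3j, 4.1. All Re(p)<0: No (unstable)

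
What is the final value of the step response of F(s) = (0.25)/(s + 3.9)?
FVT: lim_{t→∞} y(t) = lim_{s→0} s*Y(s) where Y(s) = F(s)/s.
= lim_{s→0} F(s) = F(0) = num(0)/den(0) = 0.25/3.9 = 0.0641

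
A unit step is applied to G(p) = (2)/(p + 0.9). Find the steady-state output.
FVT: lim_{t→∞} y(t) = lim_{p→0} p*Y(p) where Y(p) = G(p)/p.
= lim_{p→0} G(p) = G(0) = num(0)/den(0) = 2/0.9 = 2.222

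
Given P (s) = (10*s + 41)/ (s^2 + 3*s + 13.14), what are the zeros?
Set numerator = 0: 10*s + 41 = 0 → Zeros: -4.1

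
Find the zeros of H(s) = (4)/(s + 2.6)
Numerator is a nonzero constant (4) → Zeros: none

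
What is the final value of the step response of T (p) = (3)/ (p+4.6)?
FVT: lim_{t→∞} y(t) = lim_{p→0} p*Y(p) where Y(p) = T(p)/p.
= lim_{p→0} T(p) = T(0) = num(0)/den(0) = 3/4.6 = 0.6522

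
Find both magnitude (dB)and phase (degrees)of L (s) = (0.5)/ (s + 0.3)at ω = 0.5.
Substitute s = j*0.5: L(j0.5) = 0.441176 - 0.735294j.
|L| = 20*log₁₀(sqrt(Re²+Im²)) = -1.34 dB.
∠L = atan2(Im, Re) = -59.04°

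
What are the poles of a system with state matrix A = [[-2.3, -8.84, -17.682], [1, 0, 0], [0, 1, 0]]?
Eigenvalues solve det(λI - A) = 0.
Characteristic polynomial: λ^3 + 2.3*λ^2 + 8.84*λ + 17.682 = 0.
Factor: (λ + 2.1)(λ^2 + 0.2*λ + 8.42) = 0.
Roots: -0.1 + 2.9j, -0.1 - 2.9j, -2.1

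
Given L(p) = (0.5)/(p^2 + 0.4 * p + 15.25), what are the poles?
Set denominator = 0: p^2 + 0.4*p + 15.25 = 0 → Poles: -0.2 + 3.9j, -0.2 - 3.9j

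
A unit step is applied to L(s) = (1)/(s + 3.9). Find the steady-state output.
FVT: lim_{t→∞} y(t) = lim_{s→0} s*Y(s) where Y(s) = L(s)/s.
= lim_{s→0} L(s) = L(0) = num(0)/den(0) = 1/3.9 = 0.2564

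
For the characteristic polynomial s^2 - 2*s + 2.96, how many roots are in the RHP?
Poles: 1 + 1.4j, 1 - 1.4j. RHP poles (Re>0): 2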